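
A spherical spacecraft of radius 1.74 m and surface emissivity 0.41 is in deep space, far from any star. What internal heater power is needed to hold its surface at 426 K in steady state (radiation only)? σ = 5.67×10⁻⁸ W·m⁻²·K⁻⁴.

P = εσ·4πr²·T⁴.
4πr² = 38.05 m²; T⁴ = 3.293×10¹⁰ K⁴.
P = 0.41·5.67×10⁻⁸·38.05·3.293×10¹⁰.

P ≈ 29100 W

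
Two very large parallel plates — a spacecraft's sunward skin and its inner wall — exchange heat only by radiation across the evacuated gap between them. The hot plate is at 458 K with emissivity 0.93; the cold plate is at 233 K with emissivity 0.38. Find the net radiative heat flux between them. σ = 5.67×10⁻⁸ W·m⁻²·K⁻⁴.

q ≈ 860 W/m²

For two infinite grey parallel plates, q = σ(T₁⁴ − T₂⁴)/(1/ε₁ + 1/ε₂ − 1).
T₁⁴ − T₂⁴ = 4.400×10¹⁰ − 2.947×10⁹ = 4.105×10¹⁰ K⁴.
1/ε₁ + 1/ε₂ − 1 = 1.075 + 2.632 − 1 = 2.707.
q = 5.67×10⁻⁸ × 4.105×10¹⁰ / 2.707.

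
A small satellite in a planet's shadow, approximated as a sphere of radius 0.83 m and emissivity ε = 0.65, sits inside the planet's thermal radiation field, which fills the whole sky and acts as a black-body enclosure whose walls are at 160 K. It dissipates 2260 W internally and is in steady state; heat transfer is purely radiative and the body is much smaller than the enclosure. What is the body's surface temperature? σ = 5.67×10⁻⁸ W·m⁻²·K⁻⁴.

For a small grey body in a large enclosure, net radiated power = εσA(T⁴ − T_w⁴).
Steady state: P = εσA(T⁴ − T_w⁴) with A = 4πr² = 8.657 m².
T⁴ = P/(εσA) + T_w⁴ = 2260/(0.65·5.67×10⁻⁸·8.657) + (160)⁴
    = 7.083×10⁹ + 6.554×10⁸ = 7.739×10⁹ K⁴.

T ≈ 297 K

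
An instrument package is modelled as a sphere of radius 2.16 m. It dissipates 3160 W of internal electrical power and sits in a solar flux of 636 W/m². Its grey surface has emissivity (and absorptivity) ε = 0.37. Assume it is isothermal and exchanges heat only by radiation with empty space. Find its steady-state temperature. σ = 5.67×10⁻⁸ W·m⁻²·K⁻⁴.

At steady state, absorbed solar power + internal power = radiated power.
Absorbed: α·S·A_cross = 0.37·636·14.66 = 3449 W (cross-section πr²).
Total input = 3449 + 3160 = 6609 W.
Radiated: εσ·A_surf·T⁴ with A_surf = 4πr² = 58.63 m².
T⁴ = 6609/(0.37·5.67×10⁻⁸·58.63) = 5.373×10⁹ K⁴.

T ≈ 271 K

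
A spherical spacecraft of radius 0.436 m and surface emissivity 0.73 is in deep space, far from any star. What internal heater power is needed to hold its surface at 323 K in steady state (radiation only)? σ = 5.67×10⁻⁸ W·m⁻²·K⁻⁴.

P = εσ·4πr²·T⁴.
4πr² = 2.389 m²; T⁴ = 1.088×10¹⁰ K⁴.
P = 0.73·5.67×10⁻⁸·2.389·1.088×10¹⁰.

P ≈ 1080 W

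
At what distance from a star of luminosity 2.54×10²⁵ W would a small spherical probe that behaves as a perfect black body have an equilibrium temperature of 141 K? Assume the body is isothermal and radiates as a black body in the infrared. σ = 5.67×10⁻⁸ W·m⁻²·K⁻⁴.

d ≈ 1.50×10¹¹ m

For an isothermal black-emitting sphere, (1−a)S·πr² = σ·4πr²·T⁴ ⇒ S = 4σT⁴/(1−a).
S = 4·5.67×10⁻⁸·(141)⁴/1.00 = 89.64 W/m².
Flux falls as S = L/(4πd²), so d = √(L/(4πS)) = √(2.54×10²⁵/(4π·89.64)).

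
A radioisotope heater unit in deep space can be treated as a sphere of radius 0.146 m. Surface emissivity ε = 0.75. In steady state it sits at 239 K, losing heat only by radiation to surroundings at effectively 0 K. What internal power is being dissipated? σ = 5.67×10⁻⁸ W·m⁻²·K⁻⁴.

Steady state: P = εσA T⁴.
A = 4πr² = 0.2679 m²; T⁴ = (239)⁴ = 3.263×10⁹ K⁴.
P = 0.75 × 5.67×10⁻⁸ × 0.2679 × 3.263×10⁹.

P ≈ 37.2 W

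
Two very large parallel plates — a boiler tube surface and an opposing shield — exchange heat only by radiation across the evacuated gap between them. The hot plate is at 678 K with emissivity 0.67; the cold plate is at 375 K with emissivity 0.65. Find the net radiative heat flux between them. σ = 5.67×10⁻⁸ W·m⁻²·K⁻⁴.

For two infinite grey parallel plates, q = σ(T₁⁴ − T₂⁴)/(1/ε₁ + 1/ε₂ − 1).
T₁⁴ − T₂⁴ = 2.113×10¹¹ − 1.978×10¹⁰ = 1.915×10¹¹ K⁴.
1/ε₁ + 1/ε₂ − 1 = 1.493 + 1.538 − 1 = 2.031.
q = 5.67×10⁻⁸ × 1.915×10¹¹ / 2.031.

q ≈ 5350 W/m²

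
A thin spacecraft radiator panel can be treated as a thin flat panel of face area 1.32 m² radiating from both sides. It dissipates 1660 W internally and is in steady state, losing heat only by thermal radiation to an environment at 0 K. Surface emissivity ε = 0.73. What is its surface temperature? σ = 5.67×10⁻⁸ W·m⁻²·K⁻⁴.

Steady state: internal power = radiated power, P = εσA T⁴.
Radiating area A = 2·1.32 = 2.640 m².
T⁴ = P/(εσA) = 1660/(0.73·5.67×10⁻⁸·2.640) = 1.519×10¹⁰ K⁴.
T = (1.519×10¹⁰)^(1/4).

T ≈ 351 K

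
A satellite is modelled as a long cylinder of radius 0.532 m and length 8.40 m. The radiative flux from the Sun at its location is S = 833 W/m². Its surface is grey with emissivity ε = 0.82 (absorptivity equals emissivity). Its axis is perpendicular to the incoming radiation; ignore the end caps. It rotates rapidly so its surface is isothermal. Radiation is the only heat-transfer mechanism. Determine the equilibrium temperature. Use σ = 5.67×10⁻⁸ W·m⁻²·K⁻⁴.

T ≈ 262 K

At equilibrium, absorbed power = emitted power.
Absorbing cross-section = 2rL = 8.938 m²; emitting surface = 2πrL = 28.08 m² (ratio π).
εS·A_cross = εσ·A_surf·T⁴  ⇒  T⁴ = S/(πσ)   (ε cancels).
T⁴ = 833/(π·5.67×10⁻⁸) = 4.676×10⁹ K⁴.
T = (4.676×10⁹)^(1/4).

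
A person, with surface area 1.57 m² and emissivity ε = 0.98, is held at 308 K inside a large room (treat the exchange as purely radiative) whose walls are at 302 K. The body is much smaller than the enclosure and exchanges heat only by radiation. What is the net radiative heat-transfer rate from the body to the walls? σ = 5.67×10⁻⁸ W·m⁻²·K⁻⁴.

For a small grey body in a large enclosure: P_net = εσA(T_body⁴ − T_wall⁴).
A = 1.57 m²; T_body⁴ − T_wall⁴ = 8.999×10⁹ − 8.318×10⁹ = 6.810×10⁸ K⁴.
|P_net| = 0.98·5.67×10⁻⁸·1.570·6.810×10⁸.

P_net ≈ 59.4 W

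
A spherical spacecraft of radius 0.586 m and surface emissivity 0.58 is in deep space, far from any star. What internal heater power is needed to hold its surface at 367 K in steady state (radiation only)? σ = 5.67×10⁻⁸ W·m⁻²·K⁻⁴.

P = εσ·4πr²·T⁴.
4πr² = 4.315 m²; T⁴ = 1.814×10¹⁰ K⁴.
P = 0.58·5.67×10⁻⁸·4.315·1.814×10¹⁰.

P ≈ 2570 W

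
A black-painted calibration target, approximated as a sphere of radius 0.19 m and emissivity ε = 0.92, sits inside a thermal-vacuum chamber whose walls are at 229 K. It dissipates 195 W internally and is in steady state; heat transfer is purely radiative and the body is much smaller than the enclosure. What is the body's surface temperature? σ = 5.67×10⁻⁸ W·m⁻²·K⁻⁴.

For a small grey body in a large enclosure, net radiated power = εσA(T⁴ − T_w⁴).
Steady state: P = εσA(T⁴ − T_w⁴) with A = 4πr² = 0.4536 m².
T⁴ = P/(εσA) + T_w⁴ = 195/(0.92·5.67×10⁻⁸·0.4536) + (229)⁴
    = 8.240×10⁹ + 2.750×10⁹ = 1.099×10¹⁰ K⁴.

T ≈ 324 K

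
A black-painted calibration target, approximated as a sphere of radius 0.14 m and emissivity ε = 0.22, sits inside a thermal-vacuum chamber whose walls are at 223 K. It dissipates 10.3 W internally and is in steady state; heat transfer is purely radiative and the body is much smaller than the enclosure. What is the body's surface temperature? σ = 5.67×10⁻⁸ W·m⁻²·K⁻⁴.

For a small grey body in a large enclosure, net radiated power = εσA(T⁴ − T_w⁴).
Steady state: P = εσA(T⁴ − T_w⁴) with A = 4πr² = 0.2463 m².
T⁴ = P/(εσA) + T_w⁴ = 10.3/(0.22·5.67×10⁻⁸·0.2463) + (223)⁴
    = 3.352×10⁹ + 2.473×10⁹ = 5.825×10⁹ K⁴.

T ≈ 276 K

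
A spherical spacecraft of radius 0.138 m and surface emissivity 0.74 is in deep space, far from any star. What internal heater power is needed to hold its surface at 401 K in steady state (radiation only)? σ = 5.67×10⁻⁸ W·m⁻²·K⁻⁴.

P = εσ·4πr²·T⁴.
4πr² = 0.2393 m²; T⁴ = 2.586×10¹⁰ K⁴.
P = 0.74·5.67×10⁻⁸·0.2393·2.586×10¹⁰.

P ≈ 260 W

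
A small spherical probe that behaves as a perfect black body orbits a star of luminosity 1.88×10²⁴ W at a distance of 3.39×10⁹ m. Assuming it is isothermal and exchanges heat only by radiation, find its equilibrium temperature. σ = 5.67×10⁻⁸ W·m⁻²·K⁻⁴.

T ≈ 489 K

First find the stellar flux at distance d: S = L/(4πd²) = 1.88×10²⁴/(4π·(3.39×10⁹)²) = 13020 W/m².
For an isothermal sphere, absorbed (1−a)S·πr² = emitted σ·4πr²·T⁴, so T⁴ = (1−a)S/(4σ).
T⁴ = 1.00·13020/(4·5.67×10⁻⁸) = 5.740×10¹⁰ K⁴.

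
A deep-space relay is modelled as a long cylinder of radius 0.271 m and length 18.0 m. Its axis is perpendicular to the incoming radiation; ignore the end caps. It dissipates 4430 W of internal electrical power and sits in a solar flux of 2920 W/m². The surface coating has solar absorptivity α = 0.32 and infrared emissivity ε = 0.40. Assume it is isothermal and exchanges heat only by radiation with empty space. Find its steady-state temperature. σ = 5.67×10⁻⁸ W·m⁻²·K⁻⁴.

At steady state, absorbed solar power + internal power = radiated power.
Absorbed: α·S·A_cross = 0.32·2920·9.756 = 9116 W (cross-section 2rL).
Total input = 9116 + 4430 = 13550 W.
Radiated: εσ·A_surf·T⁴ with A_surf = 2πrL = 30.65 m².
T⁴ = 13550/(0.40·5.67×10⁻⁸·30.65) = 1.949×10¹⁰ K⁴.

T ≈ 374 K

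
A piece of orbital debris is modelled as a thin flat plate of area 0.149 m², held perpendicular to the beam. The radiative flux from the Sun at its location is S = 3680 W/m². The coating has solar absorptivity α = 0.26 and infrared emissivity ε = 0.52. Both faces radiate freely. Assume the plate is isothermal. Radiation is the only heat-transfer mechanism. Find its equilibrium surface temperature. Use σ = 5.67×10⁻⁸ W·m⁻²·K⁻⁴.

T ≈ 357 K

At equilibrium, absorbed power = emitted power.
Absorbing cross-section = A = 0.1490 m²; emitting surface = 2A = 0.2980 m² (ratio 2).
αS·A_cross = εσ·A_surf·T⁴  ⇒  T⁴ = αS/(ε·2σ).
T⁴ = 0.260·3680/(0.52·2·5.67×10⁻⁸) = 1.623×10¹⁰ K⁴.
T = (1.623×10¹⁰)^(1/4).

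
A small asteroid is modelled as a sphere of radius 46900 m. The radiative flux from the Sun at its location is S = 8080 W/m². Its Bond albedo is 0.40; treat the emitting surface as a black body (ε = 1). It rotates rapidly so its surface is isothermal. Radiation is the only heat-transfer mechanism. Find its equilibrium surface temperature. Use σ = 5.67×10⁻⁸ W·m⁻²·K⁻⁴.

At equilibrium, absorbed power = emitted power.
Absorbing cross-section = πr² = 6.910×10⁹ m²; emitting surface = 4πr² = 2.764×10¹⁰ m² (ratio 4).
(1−a)S·A_cross = εσ·A_surf·T⁴  ⇒  T⁴ = (1−a)S/(4σ).
T⁴ = 0.600·8080/(4·5.67×10⁻⁸) = 2.138×10¹⁰ K⁴.
T = (2.138×10¹⁰)^(1/4).

T ≈ 382 K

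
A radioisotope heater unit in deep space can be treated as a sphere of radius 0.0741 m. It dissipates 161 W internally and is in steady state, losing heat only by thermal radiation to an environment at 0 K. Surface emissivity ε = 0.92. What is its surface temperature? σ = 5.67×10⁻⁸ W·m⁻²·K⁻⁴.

T ≈ 460 K

Steady state: internal power = radiated power, P = εσA T⁴.
Radiating area A = 4πr² = 0.06900 m².
T⁴ = P/(εσA) = 161/(0.92·5.67×10⁻⁸·0.06900) = 4.473×10¹⁰ K⁴.
T = (4.473×10¹⁰)^(1/4).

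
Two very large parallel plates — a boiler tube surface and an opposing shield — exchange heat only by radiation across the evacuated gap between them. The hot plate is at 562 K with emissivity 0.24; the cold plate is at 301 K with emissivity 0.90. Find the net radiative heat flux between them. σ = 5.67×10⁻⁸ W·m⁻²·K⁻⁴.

For two infinite grey parallel plates, q = σ(T₁⁴ − T₂⁴)/(1/ε₁ + 1/ε₂ − 1).
T₁⁴ − T₂⁴ = 9.976×10¹⁰ − 8.209×10⁹ = 9.155×10¹⁰ K⁴.
1/ε₁ + 1/ε₂ − 1 = 4.167 + 1.111 − 1 = 4.278.
q = 5.67×10⁻⁸ × 9.155×10¹⁰ / 4.278.

q ≈ 1210 W/m²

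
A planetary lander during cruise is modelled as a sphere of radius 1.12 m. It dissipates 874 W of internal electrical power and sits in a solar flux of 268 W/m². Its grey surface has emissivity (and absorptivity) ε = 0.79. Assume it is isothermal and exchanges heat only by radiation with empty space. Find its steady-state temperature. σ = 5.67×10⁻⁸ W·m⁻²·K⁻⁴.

At steady state, absorbed solar power + internal power = radiated power.
Absorbed: α·S·A_cross = 0.79·268·3.941 = 834.3 W (cross-section πr²).
Total input = 834.3 + 874 = 1708 W.
Radiated: εσ·A_surf·T⁴ with A_surf = 4πr² = 15.76 m².
T⁴ = 1708/(0.79·5.67×10⁻⁸·15.76) = 2.419×10⁹ K⁴.

T ≈ 222 K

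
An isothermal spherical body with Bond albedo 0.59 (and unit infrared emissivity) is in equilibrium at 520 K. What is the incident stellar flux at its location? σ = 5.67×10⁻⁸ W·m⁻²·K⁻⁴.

S ≈ 40400 W/m²

(1−a)S·πr² = σ·4πr²·T⁴ ⇒ S = 4σT⁴/(1−a).
S = 4·5.67×10⁻⁸·7.312×10¹⁰/0.410.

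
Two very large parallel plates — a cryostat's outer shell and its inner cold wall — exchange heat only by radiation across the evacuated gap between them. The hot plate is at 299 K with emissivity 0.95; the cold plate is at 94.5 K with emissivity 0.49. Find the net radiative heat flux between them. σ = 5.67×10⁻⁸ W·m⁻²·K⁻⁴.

For two infinite grey parallel plates, q = σ(T₁⁴ − T₂⁴)/(1/ε₁ + 1/ε₂ − 1).
T₁⁴ − T₂⁴ = 7.993×10⁹ − 7.975×10⁷ = 7.913×10⁹ K⁴.
1/ε₁ + 1/ε₂ − 1 = 1.053 + 2.041 − 1 = 2.093.
q = 5.67×10⁻⁸ × 7.913×10⁹ / 2.093.

q ≈ 214 W/m²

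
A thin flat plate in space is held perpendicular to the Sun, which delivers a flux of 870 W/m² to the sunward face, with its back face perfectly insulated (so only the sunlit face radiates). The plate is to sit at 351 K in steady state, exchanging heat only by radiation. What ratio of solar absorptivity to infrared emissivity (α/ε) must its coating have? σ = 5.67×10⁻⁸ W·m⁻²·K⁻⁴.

Balance: αS·A = εσ·1A·T⁴ ⇒ α/ε = σT⁴/S.
α/ε = 5.67×10⁻⁸·(351)⁴/870 = 5.67×10⁻⁸·1.518×10¹⁰/870.

α/ε ≈ 0.989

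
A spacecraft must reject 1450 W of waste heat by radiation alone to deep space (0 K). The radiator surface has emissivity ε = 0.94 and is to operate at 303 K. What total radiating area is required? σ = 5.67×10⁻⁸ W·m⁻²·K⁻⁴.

A ≈ 3.23 m²

P = εσA T⁴ ⇒ A = P/(εσT⁴).
T⁴ = 8.429×10⁹ K⁴.
A = 1450/(0.94 × 5.67×10⁻⁸ × 8.429×10⁹).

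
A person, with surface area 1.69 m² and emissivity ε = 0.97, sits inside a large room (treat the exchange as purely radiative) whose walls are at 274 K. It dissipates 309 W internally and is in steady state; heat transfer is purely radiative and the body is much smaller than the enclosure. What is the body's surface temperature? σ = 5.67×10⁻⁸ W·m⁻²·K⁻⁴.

T ≈ 308 K

For a small grey body in a large enclosure, net radiated power = εσA(T⁴ − T_w⁴).
Steady state: P = εσA(T⁴ − T_w⁴) with A = 1.69 m².
T⁴ = P/(εσA) + T_w⁴ = 309/(0.97·5.67×10⁻⁸·1.690) + (274)⁴
    = 3.324×10⁹ + 5.636×10⁹ = 8.961×10⁹ K⁴.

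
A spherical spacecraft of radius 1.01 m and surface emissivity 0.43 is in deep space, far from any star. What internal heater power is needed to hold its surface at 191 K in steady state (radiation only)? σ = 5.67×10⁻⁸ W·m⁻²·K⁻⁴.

P ≈ 416 W

P = εσ·4πr²·T⁴.
4πr² = 12.82 m²; T⁴ = 1.331×10⁹ K⁴.
P = 0.43·5.67×10⁻⁸·12.82·1.331×10⁹.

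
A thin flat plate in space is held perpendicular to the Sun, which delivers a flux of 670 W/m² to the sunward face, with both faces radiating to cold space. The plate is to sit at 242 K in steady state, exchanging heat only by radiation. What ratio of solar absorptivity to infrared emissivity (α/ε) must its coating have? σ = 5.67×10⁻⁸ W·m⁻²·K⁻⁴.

Balance: αS·A = εσ·2A·T⁴ ⇒ α/ε = 2σT⁴/S.
α/ε = 2·5.67×10⁻⁸·(242)⁴/670 = 2·5.67×10⁻⁸·3.430×10⁹/670.

α/ε ≈ 0.580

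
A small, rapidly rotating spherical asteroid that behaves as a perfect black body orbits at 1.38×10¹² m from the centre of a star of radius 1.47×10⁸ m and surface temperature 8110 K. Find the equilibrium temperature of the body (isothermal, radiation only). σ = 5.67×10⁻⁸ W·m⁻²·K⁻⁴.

T ≈ 59.2 K

The star's surface emits σT_*⁴; at distance d the flux is S = σT_*⁴(R_*/d)².
S = 5.67×10⁻⁸·(8110)⁴·(1.47×10⁸/1.38×10¹²)² = 2.783 W/m².
For an isothermal sphere T⁴ = (1−a)S/(4σ) = 1.227×10⁷ K⁴.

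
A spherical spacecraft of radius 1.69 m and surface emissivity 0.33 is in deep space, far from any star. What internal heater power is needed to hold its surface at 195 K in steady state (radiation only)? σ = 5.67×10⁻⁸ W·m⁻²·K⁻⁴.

P ≈ 971 W

P = εσ·4πr²·T⁴.
4πr² = 35.89 m²; T⁴ = 1.446×10⁹ K⁴.
P = 0.33·5.67×10⁻⁸·35.89·1.446×10⁹.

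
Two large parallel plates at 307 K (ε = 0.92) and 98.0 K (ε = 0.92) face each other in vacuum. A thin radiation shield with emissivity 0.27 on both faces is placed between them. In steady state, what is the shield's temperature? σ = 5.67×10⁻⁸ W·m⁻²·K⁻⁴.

In steady state the net flux on the hot side equals that on the cold side.
σ(T₁⁴−T_s⁴)/D₁ = σ(T_s⁴−T₂⁴)/D₂, with D₁ = 1/ε₁+1/ε_s−1 = 3.791, D₂ = 1/ε_s+1/ε₂−1 = 3.791.
Solve for T_s⁴: T_s⁴ = (D₂·T₁⁴ + D₁·T₂⁴)/(D₁+D₂) = 4.488×10⁹ K⁴.

T_s ≈ 259 K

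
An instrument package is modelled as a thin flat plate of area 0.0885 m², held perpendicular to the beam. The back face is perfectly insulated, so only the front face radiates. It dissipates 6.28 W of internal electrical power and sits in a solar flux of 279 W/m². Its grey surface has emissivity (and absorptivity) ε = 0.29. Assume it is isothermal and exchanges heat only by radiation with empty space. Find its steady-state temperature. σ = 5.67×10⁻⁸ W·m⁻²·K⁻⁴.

At steady state, absorbed solar power + internal power = radiated power.
Absorbed: α·S·A_cross = 0.29·279·0.08850 = 7.161 W (cross-section A).
Total input = 7.161 + 6.28 = 13.44 W.
Radiated: εσ·A_surf·T⁴ with A_surf = A = 0.08850 m².
T⁴ = 13.44/(0.29·5.67×10⁻⁸·0.08850) = 9.236×10⁹ K⁴.

T ≈ 310 K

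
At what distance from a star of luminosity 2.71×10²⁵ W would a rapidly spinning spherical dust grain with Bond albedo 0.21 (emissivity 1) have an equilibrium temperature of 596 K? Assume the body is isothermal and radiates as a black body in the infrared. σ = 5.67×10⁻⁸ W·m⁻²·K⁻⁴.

For an isothermal black-emitting sphere, (1−a)S·πr² = σ·4πr²·T⁴ ⇒ S = 4σT⁴/(1−a).
S = 4·5.67×10⁻⁸·(596)⁴/0.790 = 36220 W/m².
Flux falls as S = L/(4πd²), so d = √(L/(4πS)) = √(2.71×10²⁵/(4π·36220)).

d ≈ 7.72×10⁹ m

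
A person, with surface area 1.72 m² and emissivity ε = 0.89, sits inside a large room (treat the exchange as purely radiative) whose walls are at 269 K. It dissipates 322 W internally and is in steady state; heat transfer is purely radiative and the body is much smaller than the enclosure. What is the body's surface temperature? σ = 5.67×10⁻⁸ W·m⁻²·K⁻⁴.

T ≈ 308 K

For a small grey body in a large enclosure, net radiated power = εσA(T⁴ − T_w⁴).
Steady state: P = εσA(T⁴ − T_w⁴) with A = 1.72 m².
T⁴ = P/(εσA) + T_w⁴ = 322/(0.89·5.67×10⁻⁸·1.720) + (269)⁴
    = 3.710×10⁹ + 5.236×10⁹ = 8.946×10⁹ K⁴.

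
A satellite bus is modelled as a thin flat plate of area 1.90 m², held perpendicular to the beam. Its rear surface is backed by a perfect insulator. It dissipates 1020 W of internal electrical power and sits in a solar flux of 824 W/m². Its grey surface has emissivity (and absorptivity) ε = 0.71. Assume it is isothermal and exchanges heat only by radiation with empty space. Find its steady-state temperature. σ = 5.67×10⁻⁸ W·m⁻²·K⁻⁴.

T ≈ 409 K

At steady state, absorbed solar power + internal power = radiated power.
Absorbed: α·S·A_cross = 0.71·824·1.900 = 1112 W (cross-section A).
Total input = 1112 + 1020 = 2132 W.
Radiated: εσ·A_surf·T⁴ with A_surf = A = 1.900 m².
T⁴ = 2132/(0.71·5.67×10⁻⁸·1.900) = 2.787×10¹⁰ K⁴.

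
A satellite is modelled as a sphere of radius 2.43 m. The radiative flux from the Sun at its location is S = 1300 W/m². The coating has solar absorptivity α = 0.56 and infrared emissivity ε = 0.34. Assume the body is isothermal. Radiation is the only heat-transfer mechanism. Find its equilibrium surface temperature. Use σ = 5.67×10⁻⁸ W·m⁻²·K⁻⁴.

T ≈ 312 K

At equilibrium, absorbed power = emitted power.
Absorbing cross-section = πr² = 18.55 m²; emitting surface = 4πr² = 74.20 m² (ratio 4).
αS·A_cross = εσ·A_surf·T⁴  ⇒  T⁴ = αS/(ε·4σ).
T⁴ = 0.560·1300/(0.34·4·5.67×10⁻⁸) = 9.441×10⁹ K⁴.
T = (9.441×10⁹)^(1/4).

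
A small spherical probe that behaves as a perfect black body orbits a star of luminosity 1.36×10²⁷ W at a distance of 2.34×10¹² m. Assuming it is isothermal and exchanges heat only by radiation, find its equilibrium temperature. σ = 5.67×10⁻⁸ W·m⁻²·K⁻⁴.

First find the stellar flux at distance d: S = L/(4πd²) = 1.36×10²⁷/(4π·(2.34×10¹²)²) = 19.77 W/m².
For an isothermal sphere, absorbed (1−a)S·πr² = emitted σ·4πr²·T⁴, so T⁴ = (1−a)S/(4σ).
T⁴ = 1.00·19.77/(4·5.67×10⁻⁸) = 8.715×10⁷ K⁴.

T ≈ 96.6 K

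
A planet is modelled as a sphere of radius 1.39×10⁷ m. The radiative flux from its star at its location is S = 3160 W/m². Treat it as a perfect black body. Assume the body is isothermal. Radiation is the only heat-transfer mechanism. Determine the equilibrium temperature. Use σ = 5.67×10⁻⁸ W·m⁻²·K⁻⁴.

At equilibrium, absorbed power = emitted power.
Absorbing cross-section = πr² = 6.070×10¹⁴ m²; emitting surface = 4πr² = 2.428×10¹⁵ m² (ratio 4).
S·A_cross = εσ·A_surf·T⁴  ⇒  T⁴ = S/(4σ).
T⁴ = 1.00·3160/(4·5.67×10⁻⁸) = 1.393×10¹⁰ K⁴.
T = (1.393×10¹⁰)^(1/4).

T ≈ 344 K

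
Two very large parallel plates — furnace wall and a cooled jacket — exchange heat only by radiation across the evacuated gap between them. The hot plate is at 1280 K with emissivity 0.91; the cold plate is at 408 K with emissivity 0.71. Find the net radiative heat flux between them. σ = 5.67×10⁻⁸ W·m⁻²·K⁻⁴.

For two infinite grey parallel plates, q = σ(T₁⁴ − T₂⁴)/(1/ε₁ + 1/ε₂ − 1).
T₁⁴ − T₂⁴ = 2.684×10¹² − 2.771×10¹⁰ = 2.657×10¹² K⁴.
1/ε₁ + 1/ε₂ − 1 = 1.099 + 1.408 − 1 = 1.507.
q = 5.67×10⁻⁸ × 2.657×10¹² / 1.507.

q ≈ 99900 W/m²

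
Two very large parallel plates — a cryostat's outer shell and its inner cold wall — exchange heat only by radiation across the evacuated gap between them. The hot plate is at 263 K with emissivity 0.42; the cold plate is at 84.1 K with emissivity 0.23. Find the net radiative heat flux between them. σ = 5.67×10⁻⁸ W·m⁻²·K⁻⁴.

For two infinite grey parallel plates, q = σ(T₁⁴ − T₂⁴)/(1/ε₁ + 1/ε₂ − 1).
T₁⁴ − T₂⁴ = 4.784×10⁹ − 5.002×10⁷ = 4.734×10⁹ K⁴.
1/ε₁ + 1/ε₂ − 1 = 2.381 + 4.348 − 1 = 5.729.
q = 5.67×10⁻⁸ × 4.734×10⁹ / 5.729.

q ≈ 46.9 W/m²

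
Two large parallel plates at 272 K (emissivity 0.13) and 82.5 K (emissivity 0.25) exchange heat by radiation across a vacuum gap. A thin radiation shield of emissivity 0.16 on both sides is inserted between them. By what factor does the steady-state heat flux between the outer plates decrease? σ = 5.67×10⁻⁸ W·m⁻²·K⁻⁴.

factor ≈ 2.08

Without shield: q₀ = σΔ(T⁴)/(1/ε₁+1/ε₂−1) with denominator 10.69.
With shield the two gaps are in series; the resistances add: (1/ε₁+1/ε_s−1)+(1/ε_s+1/ε₂−1) = 12.94+9.250 = 22.19.
Heat-flux ratio q₀/q = 22.19/10.69.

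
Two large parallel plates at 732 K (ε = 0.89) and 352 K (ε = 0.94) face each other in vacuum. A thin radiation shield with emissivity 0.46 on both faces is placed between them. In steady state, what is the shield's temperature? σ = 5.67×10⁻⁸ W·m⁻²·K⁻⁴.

T_s ≈ 622 K

In steady state the net flux on the hot side equals that on the cold side.
σ(T₁⁴−T_s⁴)/D₁ = σ(T_s⁴−T₂⁴)/D₂, with D₁ = 1/ε₁+1/ε_s−1 = 2.298, D₂ = 1/ε_s+1/ε₂−1 = 2.238.
Solve for T_s⁴: T_s⁴ = (D₂·T₁⁴ + D₁·T₂⁴)/(D₁+D₂) = 1.494×10¹¹ K⁴.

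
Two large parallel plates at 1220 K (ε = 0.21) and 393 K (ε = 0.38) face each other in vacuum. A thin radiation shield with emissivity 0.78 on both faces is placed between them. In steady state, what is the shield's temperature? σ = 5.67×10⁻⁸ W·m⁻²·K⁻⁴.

T_s ≈ 953 K

In steady state the net flux on the hot side equals that on the cold side.
σ(T₁⁴−T_s⁴)/D₁ = σ(T_s⁴−T₂⁴)/D₂, with D₁ = 1/ε₁+1/ε_s−1 = 5.044, D₂ = 1/ε_s+1/ε₂−1 = 2.914.
Solve for T_s⁴: T_s⁴ = (D₂·T₁⁴ + D₁·T₂⁴)/(D₁+D₂) = 8.263×10¹¹ K⁴.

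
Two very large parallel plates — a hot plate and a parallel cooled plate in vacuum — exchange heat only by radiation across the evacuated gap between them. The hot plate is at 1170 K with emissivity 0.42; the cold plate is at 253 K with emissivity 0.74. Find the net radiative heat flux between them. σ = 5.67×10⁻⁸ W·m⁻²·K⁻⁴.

q ≈ 38800 W/m²

For two infinite grey parallel plates, q = σ(T₁⁴ − T₂⁴)/(1/ε₁ + 1/ε₂ − 1).
T₁⁴ − T₂⁴ = 1.874×10¹² − 4.097×10⁹ = 1.870×10¹² K⁴.
1/ε₁ + 1/ε₂ − 1 = 2.381 + 1.351 − 1 = 2.732.
q = 5.67×10⁻⁸ × 1.870×10¹² / 2.732.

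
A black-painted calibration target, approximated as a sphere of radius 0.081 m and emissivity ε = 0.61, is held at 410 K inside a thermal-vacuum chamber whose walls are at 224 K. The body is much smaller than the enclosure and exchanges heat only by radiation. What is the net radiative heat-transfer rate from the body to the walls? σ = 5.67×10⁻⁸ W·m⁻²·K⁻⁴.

P_net ≈ 73.4 W

For a small grey body in a large enclosure: P_net = εσA(T_body⁴ − T_wall⁴).
A = 4πr² = 0.08245 m²; T_body⁴ − T_wall⁴ = 2.826×10¹⁰ − 2.518×10⁹ = 2.574×10¹⁰ K⁴.
|P_net| = 0.61·5.67×10⁻⁸·0.08245·2.574×10¹⁰.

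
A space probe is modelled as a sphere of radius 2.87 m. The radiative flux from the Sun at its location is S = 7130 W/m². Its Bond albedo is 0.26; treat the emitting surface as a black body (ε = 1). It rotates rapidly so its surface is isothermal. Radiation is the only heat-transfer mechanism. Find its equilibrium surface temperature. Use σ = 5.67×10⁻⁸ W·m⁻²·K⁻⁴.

At equilibrium, absorbed power = emitted power.
Absorbing cross-section = πr² = 25.88 m²; emitting surface = 4πr² = 103.5 m² (ratio 4).
(1−a)S·A_cross = εσ·A_surf·T⁴  ⇒  T⁴ = (1−a)S/(4σ).
T⁴ = 0.740·7130/(4·5.67×10⁻⁸) = 2.326×10¹⁰ K⁴.
T = (2.326×10¹⁰)^(1/4).

T ≈ 391 K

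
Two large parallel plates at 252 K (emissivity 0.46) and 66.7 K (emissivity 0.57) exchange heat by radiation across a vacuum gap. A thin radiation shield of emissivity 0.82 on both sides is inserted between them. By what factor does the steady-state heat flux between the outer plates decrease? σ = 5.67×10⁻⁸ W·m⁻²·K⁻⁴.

Without shield: q₀ = σΔ(T⁴)/(1/ε₁+1/ε₂−1) with denominator 2.928.
With shield the two gaps are in series; the resistances add: (1/ε₁+1/ε_s−1)+(1/ε_s+1/ε₂−1) = 2.393+1.974 = 4.367.
Heat-flux ratio q₀/q = 4.367/2.928.

factor ≈ 1.49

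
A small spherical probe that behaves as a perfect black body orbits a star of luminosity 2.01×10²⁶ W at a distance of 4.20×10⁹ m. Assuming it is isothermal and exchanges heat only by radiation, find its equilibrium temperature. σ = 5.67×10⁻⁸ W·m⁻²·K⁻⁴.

First find the stellar flux at distance d: S = L/(4πd²) = 2.01×10²⁶/(4π·(4.20×10⁹)²) = 9.068×10⁵ W/m².
For an isothermal sphere, absorbed (1−a)S·πr² = emitted σ·4πr²·T⁴, so T⁴ = (1−a)S/(4σ).
T⁴ = 1.00·9.068×10⁵/(4·5.67×10⁻⁸) = 3.998×10¹² K⁴.

T ≈ 1410 K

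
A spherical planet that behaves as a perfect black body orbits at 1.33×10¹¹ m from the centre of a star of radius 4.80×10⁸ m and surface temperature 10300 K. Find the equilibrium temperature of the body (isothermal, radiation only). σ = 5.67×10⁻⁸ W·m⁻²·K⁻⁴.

T ≈ 438 K

The star's surface emits σT_*⁴; at distance d the flux is S = σT_*⁴(R_*/d)².
S = 5.67×10⁻⁸·(10300)⁴·(4.80×10⁸/1.33×10¹¹)² = 8312 W/m².
For an isothermal sphere T⁴ = (1−a)S/(4σ) = 3.665×10¹⁰ K⁴.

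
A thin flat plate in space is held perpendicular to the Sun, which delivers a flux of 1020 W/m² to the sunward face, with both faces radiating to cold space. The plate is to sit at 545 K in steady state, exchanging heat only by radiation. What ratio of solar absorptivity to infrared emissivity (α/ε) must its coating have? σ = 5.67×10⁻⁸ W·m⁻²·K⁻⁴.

α/ε ≈ 9.81

Balance: αS·A = εσ·2A·T⁴ ⇒ α/ε = 2σT⁴/S.
α/ε = 2·5.67×10⁻⁸·(545)⁴/1020 = 2·5.67×10⁻⁸·8.822×10¹⁰/1020.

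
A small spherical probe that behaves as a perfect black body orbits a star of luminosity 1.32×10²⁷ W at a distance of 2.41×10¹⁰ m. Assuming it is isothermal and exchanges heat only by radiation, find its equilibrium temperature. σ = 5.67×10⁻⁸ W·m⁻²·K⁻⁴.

T ≈ 945 K

First find the stellar flux at distance d: S = L/(4πd²) = 1.32×10²⁷/(4π·(2.41×10¹⁰)²) = 1.809×10⁵ W/m².
For an isothermal sphere, absorbed (1−a)S·πr² = emitted σ·4πr²·T⁴, so T⁴ = (1−a)S/(4σ).
T⁴ = 1.00·1.809×10⁵/(4·5.67×10⁻⁸) = 7.974×10¹¹ K⁴.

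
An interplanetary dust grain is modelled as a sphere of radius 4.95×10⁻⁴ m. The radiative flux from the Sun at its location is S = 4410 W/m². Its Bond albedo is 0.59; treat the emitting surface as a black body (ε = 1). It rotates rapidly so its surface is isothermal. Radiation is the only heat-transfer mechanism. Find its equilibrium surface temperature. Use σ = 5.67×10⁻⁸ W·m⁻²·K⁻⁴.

T ≈ 299 K

At equilibrium, absorbed power = emitted power.
Absorbing cross-section = πr² = 7.698×10⁻⁷ m²; emitting surface = 4πr² = 3.079×10⁻⁶ m² (ratio 4).
(1−a)S·A_cross = εσ·A_surf·T⁴  ⇒  T⁴ = (1−a)S/(4σ).
T⁴ = 0.410·4410/(4·5.67×10⁻⁸) = 7.972×10⁹ K⁴.
T = (7.972×10⁹)^(1/4).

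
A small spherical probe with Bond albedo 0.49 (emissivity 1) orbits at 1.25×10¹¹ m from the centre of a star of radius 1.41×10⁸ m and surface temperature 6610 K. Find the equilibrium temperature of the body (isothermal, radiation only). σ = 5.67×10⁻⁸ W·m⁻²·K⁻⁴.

T ≈ 133 K

The star's surface emits σT_*⁴; at distance d the flux is S = σT_*⁴(R_*/d)².
S = 5.67×10⁻⁸·(6610)⁴·(1.41×10⁸/1.25×10¹¹)² = 137.7 W/m².
For an isothermal sphere T⁴ = (1−a)S/(4σ) = 3.097×10⁸ K⁴.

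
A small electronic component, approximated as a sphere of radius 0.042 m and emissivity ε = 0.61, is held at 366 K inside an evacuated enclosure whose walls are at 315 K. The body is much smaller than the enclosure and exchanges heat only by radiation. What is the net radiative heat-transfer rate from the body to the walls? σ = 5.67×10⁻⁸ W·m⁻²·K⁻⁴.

P_net ≈ 6.21 W

For a small grey body in a large enclosure: P_net = εσA(T_body⁴ − T_wall⁴).
A = 4πr² = 0.02217 m²; T_body⁴ − T_wall⁴ = 1.794×10¹⁰ − 9.846×10⁹ = 8.099×10⁹ K⁴.
|P_net| = 0.61·5.67×10⁻⁸·0.02217·8.099×10⁹.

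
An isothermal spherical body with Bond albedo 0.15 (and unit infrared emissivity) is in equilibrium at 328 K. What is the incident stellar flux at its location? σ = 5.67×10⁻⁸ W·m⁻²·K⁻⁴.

(1−a)S·πr² = σ·4πr²·T⁴ ⇒ S = 4σT⁴/(1−a).
S = 4·5.67×10⁻⁸·1.157×10¹⁰/0.850.

S ≈ 3090 W/m²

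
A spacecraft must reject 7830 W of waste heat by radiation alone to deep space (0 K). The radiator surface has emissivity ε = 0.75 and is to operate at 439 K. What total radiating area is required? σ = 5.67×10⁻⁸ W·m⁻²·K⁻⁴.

P = εσA T⁴ ⇒ A = P/(εσT⁴).
T⁴ = 3.714×10¹⁰ K⁴.
A = 7830/(0.75 × 5.67×10⁻⁸ × 3.714×10¹⁰).

A ≈ 4.96 m²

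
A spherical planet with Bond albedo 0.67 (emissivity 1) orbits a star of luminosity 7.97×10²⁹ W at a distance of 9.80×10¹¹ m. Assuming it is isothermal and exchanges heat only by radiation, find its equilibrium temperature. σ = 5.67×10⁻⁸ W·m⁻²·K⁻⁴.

First find the stellar flux at distance d: S = L/(4πd²) = 7.97×10²⁹/(4π·(9.80×10¹¹)²) = 66040 W/m².
For an isothermal sphere, absorbed (1−a)S·πr² = emitted σ·4πr²·T⁴, so T⁴ = (1−a)S/(4σ).
T⁴ = 0.330·66040/(4·5.67×10⁻⁸) = 9.609×10¹⁰ K⁴.

T ≈ 557 K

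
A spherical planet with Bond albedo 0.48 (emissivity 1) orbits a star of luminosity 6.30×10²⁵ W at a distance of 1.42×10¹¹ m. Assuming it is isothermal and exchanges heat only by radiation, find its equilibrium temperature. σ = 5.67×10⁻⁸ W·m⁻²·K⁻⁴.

T ≈ 155 K

First find the stellar flux at distance d: S = L/(4πd²) = 6.30×10²⁵/(4π·(1.42×10¹¹)²) = 248.6 W/m².
For an isothermal sphere, absorbed (1−a)S·πr² = emitted σ·4πr²·T⁴, so T⁴ = (1−a)S/(4σ).
T⁴ = 0.520·248.6/(4·5.67×10⁻⁸) = 5.701×10⁸ K⁴.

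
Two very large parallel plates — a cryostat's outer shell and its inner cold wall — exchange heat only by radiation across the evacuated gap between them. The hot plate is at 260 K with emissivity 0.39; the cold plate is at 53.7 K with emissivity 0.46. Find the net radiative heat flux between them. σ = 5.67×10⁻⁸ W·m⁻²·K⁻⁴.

For two infinite grey parallel plates, q = σ(T₁⁴ − T₂⁴)/(1/ε₁ + 1/ε₂ − 1).
T₁⁴ − T₂⁴ = 4.570×10⁹ − 8.316×10⁶ = 4.561×10⁹ K⁴.
1/ε₁ + 1/ε₂ − 1 = 2.564 + 2.174 − 1 = 3.738.
q = 5.67×10⁻⁸ × 4.561×10⁹ / 3.738.

q ≈ 69.2 W/m²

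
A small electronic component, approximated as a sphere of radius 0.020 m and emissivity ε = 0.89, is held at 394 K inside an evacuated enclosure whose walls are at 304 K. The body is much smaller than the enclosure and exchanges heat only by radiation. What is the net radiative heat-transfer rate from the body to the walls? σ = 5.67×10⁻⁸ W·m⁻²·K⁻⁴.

P_net ≈ 3.95 W

For a small grey body in a large enclosure: P_net = εσA(T_body⁴ − T_wall⁴).
A = 4πr² = 0.005027 m²; T_body⁴ − T_wall⁴ = 2.410×10¹⁰ − 8.541×10⁹ = 1.556×10¹⁰ K⁴.
|P_net| = 0.89·5.67×10⁻⁸·0.005027·1.556×10¹⁰.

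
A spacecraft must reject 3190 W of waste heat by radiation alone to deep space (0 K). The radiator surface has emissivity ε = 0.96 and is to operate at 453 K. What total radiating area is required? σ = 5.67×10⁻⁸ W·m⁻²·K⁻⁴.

A ≈ 1.39 m²

P = εσA T⁴ ⇒ A = P/(εσT⁴).
T⁴ = 4.211×10¹⁰ K⁴.
A = 3190/(0.96 × 5.67×10⁻⁸ × 4.211×10¹⁰).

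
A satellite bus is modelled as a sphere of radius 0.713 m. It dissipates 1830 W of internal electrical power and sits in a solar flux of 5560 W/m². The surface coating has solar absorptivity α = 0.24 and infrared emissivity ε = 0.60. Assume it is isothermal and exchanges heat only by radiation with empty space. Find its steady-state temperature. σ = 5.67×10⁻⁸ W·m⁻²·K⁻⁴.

At steady state, absorbed solar power + internal power = radiated power.
Absorbed: α·S·A_cross = 0.24·5560·1.597 = 2131 W (cross-section πr²).
Total input = 2131 + 1830 = 3961 W.
Radiated: εσ·A_surf·T⁴ with A_surf = 4πr² = 6.388 m².
T⁴ = 3961/(0.60·5.67×10⁻⁸·6.388) = 1.823×10¹⁰ K⁴.

T ≈ 367 K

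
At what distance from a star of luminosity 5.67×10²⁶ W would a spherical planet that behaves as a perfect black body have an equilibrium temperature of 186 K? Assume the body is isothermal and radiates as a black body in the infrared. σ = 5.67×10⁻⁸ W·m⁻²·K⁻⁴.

d ≈ 4.08×10¹¹ m

For an isothermal black-emitting sphere, (1−a)S·πr² = σ·4πr²·T⁴ ⇒ S = 4σT⁴/(1−a).
S = 4·5.67×10⁻⁸·(186)⁴/1.00 = 271.5 W/m².
Flux falls as S = L/(4πd²), so d = √(L/(4πS)) = √(5.67×10²⁶/(4π·271.5)).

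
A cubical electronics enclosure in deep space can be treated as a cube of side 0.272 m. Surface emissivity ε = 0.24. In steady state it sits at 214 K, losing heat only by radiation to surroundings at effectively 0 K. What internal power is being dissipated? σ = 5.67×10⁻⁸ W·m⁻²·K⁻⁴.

Steady state: P = εσA T⁴.
A = 6L² = 0.4439 m²; T⁴ = (214)⁴ = 2.097×10⁹ K⁴.
P = 0.24 × 5.67×10⁻⁸ × 0.4439 × 2.097×10⁹.

P ≈ 12.7 W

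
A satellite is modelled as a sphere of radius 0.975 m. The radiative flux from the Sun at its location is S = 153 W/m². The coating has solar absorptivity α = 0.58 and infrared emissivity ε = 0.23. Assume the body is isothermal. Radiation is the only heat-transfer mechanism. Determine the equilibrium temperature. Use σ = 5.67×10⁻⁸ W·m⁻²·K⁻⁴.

T ≈ 203 K

At equilibrium, absorbed power = emitted power.
Absorbing cross-section = πr² = 2.986 m²; emitting surface = 4πr² = 11.95 m² (ratio 4).
αS·A_cross = εσ·A_surf·T⁴  ⇒  T⁴ = αS/(ε·4σ).
T⁴ = 0.580·153/(0.23·4·5.67×10⁻⁸) = 1.701×10⁹ K⁴.
T = (1.701×10⁹)^(1/4).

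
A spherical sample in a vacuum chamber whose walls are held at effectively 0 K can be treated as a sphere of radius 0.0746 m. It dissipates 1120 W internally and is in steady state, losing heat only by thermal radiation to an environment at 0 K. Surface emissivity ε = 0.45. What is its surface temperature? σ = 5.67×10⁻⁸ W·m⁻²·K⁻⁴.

T ≈ 890 K

Steady state: internal power = radiated power, P = εσA T⁴.
Radiating area A = 4πr² = 0.06993 m².
T⁴ = P/(εσA) = 1120/(0.45·5.67×10⁻⁸·0.06993) = 6.277×10¹¹ K⁴.
T = (6.277×10¹¹)^(1/4).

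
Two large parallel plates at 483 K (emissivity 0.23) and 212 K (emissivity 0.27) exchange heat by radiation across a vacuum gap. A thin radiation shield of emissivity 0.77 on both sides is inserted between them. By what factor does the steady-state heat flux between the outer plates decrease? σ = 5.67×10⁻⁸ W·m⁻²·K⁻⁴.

factor ≈ 1.23

Without shield: q₀ = σΔ(T⁴)/(1/ε₁+1/ε₂−1) with denominator 7.052.
With shield the two gaps are in series; the resistances add: (1/ε₁+1/ε_s−1)+(1/ε_s+1/ε₂−1) = 4.647+4.002 = 8.649.
Heat-flux ratio q₀/q = 8.649/7.052.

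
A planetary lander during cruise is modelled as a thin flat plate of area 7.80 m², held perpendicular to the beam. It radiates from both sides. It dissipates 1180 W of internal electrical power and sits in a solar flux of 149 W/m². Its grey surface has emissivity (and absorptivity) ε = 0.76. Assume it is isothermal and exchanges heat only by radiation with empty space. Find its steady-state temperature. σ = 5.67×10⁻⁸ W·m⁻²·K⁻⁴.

At steady state, absorbed solar power + internal power = radiated power.
Absorbed: α·S·A_cross = 0.76·149·7.800 = 883.3 W (cross-section A).
Total input = 883.3 + 1180 = 2063 W.
Radiated: εσ·A_surf·T⁴ with A_surf = 2A = 15.60 m².
T⁴ = 2063/(0.76·5.67×10⁻⁸·15.60) = 3.069×10⁹ K⁴.

T ≈ 235 K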